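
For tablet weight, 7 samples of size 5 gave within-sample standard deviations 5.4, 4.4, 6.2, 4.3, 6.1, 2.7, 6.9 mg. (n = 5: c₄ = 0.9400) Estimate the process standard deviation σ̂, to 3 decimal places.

s̄ = (5.4 + 4.4 + 6.2 + 4.3 + 6.1 + 2.7 + 6.9) / 7 = 5.1429
σ̂ = s̄ / c₄ = 5.1429 / 0.9400 = 5.4711

5.471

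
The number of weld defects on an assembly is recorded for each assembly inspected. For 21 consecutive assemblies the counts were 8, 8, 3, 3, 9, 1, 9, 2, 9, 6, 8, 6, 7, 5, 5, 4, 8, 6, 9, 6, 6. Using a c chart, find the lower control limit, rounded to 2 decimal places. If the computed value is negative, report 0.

0.00

c̄ = (8 + 8 + 3 + 3 + 9 + 1 + 9 + 2 + 9 + 6 + 8 + 6 + 7 + 5 + 5 + 4 + 8 + 6 + 9 + 6 + 6) / 21 = 128 / 21 = 6.0952
LCL = c̄ − 3√c̄ = 6.0952 − 3 × 2.4689 = -1.3113 → 0 (cannot be negative)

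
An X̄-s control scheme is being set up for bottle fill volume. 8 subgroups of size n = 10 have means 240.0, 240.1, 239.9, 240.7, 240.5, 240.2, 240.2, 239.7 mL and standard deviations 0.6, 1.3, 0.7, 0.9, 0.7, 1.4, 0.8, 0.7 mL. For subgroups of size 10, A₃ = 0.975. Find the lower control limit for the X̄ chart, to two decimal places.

X̄̄ = (240.0 + 240.1 + 239.9 + 240.7 + 240.5 + 240.2 + 240.2 + 239.7) / 8 = 240.1625
s̄ = (0.6 + 1.3 + 0.7 + 0.9 + 0.7 + 1.4 + 0.8 + 0.7) / 8 = 0.8875
LCL = X̄̄ − A₃·s̄ = 240.1625 − 0.975 × 0.8875 = 239.2972

239.30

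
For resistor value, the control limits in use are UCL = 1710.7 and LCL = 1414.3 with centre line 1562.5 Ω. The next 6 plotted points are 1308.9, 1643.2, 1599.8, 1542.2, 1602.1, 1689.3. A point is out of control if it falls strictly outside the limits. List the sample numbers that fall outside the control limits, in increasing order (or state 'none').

Compare each point to [1414.3, 1710.7]: sample 1 = 1308.9 < LCL.

1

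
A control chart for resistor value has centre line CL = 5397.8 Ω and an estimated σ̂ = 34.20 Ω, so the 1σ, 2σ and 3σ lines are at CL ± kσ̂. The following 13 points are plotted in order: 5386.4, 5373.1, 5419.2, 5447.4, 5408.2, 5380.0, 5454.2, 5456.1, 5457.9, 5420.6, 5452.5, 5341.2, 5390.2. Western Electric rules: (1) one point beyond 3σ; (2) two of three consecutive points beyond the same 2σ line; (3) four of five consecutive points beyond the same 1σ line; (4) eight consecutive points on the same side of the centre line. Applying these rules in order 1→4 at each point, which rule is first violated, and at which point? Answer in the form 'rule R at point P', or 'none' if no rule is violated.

Zone of each point (C = within 1σ̂, B = 1σ̂–2σ̂, A = 2σ̂–3σ̂, * = beyond 3σ̂; sign = side of CL): 1:-C, 2:-C, 3:+C, 4:+B, 5:+C, 6:-C, 7:+B, 8:+B, 9:+B, 10:+C, 11:+B, 12:-B, 13:-C
Rule 3 (four of five consecutive points beyond the same 1σ limit) is satisfied at point 11.

rule 3 at point 11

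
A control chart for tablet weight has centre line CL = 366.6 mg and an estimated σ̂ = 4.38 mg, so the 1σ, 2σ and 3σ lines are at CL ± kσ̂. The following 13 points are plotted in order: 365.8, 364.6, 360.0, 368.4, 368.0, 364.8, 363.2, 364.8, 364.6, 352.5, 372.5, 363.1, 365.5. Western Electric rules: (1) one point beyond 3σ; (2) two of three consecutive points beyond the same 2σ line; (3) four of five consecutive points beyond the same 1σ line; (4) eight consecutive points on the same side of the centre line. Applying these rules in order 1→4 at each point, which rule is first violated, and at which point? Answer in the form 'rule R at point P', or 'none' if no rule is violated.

rule 1 at point 10

Zone of each point (C = within 1σ̂, B = 1σ̂–2σ̂, A = 2σ̂–3σ̂, * = beyond 3σ̂; sign = side of CL): 1:-C, 2:-C, 3:-B, 4:+C, 5:+C, 6:-C, 7:-C, 8:-C, 9:-C, 10:-*, 11:+B, 12:-C, 13:-C
Rule 1 (one point beyond the 3σ limits) is satisfied at point 10.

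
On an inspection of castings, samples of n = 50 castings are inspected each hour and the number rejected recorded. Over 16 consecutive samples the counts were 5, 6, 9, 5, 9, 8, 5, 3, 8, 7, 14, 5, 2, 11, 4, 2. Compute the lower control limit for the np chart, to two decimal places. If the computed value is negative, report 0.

p̄ = Σdᵢ / (k·n) = 103 / (16 × 50) = 0.12875
LCL = np̄ − 3·√(np̄(1−p̄)) = 6.4375 − 3 × 2.3683 = -0.6673 → 0 (negative, so LCL = 0)

0.00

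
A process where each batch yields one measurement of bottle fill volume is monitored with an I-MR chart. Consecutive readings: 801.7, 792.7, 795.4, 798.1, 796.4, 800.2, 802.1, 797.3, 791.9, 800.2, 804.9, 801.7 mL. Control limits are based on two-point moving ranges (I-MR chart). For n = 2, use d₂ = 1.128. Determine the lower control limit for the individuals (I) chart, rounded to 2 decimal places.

786.90

X̄ = (801.7 + 792.7 + 795.4 + 798.1 + 796.4 + 800.2 + 802.1 + 797.3 + 791.9 + 800.2 + 804.9 + 801.7) / 12 = 798.5500
Moving ranges: 9.0, 2.7, 2.7, 1.7, 3.8, 1.9, 4.8, 5.4, 8.3, 4.7, 3.2; M̄R̄ = 48.2000 / 11 = 4.3818
LCL = X̄ − 3·M̄R̄/d₂ = 798.5500 − 3 × 4.3818 / 1.128 = 786.8962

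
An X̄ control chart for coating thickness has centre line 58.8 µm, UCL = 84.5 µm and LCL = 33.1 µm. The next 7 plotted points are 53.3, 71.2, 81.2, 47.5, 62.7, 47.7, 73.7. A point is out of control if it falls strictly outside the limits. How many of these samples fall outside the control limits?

0

All 7 points lie within [33.1, 84.5].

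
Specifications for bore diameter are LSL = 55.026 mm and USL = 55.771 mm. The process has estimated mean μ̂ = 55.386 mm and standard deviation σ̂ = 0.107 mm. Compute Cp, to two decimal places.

1.16

Cp = (USL − LSL) / (6σ̂) = (55.771 − 55.026) / (6 × 0.107) = 0.7450 / 0.6420 = 1.1604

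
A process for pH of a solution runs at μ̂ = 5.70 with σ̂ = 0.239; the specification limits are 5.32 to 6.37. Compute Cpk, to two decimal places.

Cpu = (USL − μ̂) / (3σ̂) = (6.37 − 5.70) / (3 × 0.239) = 0.9344; Cpl = (μ̂ − LSL) / (3σ̂) = (5.70 − 5.32) / (3 × 0.239) = 0.5300; Cpk = min(Cpu, Cpl) = 0.5300

0.53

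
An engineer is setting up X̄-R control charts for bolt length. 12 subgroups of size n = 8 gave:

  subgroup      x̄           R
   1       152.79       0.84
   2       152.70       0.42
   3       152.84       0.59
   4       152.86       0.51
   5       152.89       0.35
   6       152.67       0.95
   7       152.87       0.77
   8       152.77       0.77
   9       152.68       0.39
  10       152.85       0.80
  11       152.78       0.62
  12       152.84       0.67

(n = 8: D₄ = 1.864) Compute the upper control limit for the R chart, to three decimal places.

1.193

R̄ = (0.84 + 0.42 + 0.59 + 0.51 + 0.35 + 0.95 + 0.77 + 0.77 + 0.39 + 0.80 + 0.62 + 0.67) / 12 = 7.6800 / 12 = 0.6400
UCL_R = D₄·R̄ = 1.864 × 0.6400 = 1.1930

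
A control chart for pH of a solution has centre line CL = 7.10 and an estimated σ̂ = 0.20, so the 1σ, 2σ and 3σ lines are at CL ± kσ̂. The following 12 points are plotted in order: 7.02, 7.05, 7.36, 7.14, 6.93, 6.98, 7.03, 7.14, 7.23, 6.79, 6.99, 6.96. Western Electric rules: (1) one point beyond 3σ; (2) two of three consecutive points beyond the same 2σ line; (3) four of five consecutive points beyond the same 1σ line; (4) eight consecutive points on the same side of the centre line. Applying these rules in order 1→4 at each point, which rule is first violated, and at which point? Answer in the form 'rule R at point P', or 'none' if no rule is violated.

none

Zone of each point (C = within 1σ̂, B = 1σ̂–2σ̂, A = 2σ̂–3σ̂, * = beyond 3σ̂; sign = side of CL): 1:-C, 2:-C, 3:+B, 4:+C, 5:-C, 6:-C, 7:-C, 8:+C, 9:+C, 10:-B, 11:-C, 12:-C
No rule fires across all 12 points.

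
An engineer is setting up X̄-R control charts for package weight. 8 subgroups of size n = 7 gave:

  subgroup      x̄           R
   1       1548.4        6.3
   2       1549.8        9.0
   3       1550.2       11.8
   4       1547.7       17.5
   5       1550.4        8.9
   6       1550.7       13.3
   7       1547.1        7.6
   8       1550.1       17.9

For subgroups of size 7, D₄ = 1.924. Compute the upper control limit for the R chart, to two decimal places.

22.20

R̄ = (6.3 + 9.0 + 11.8 + 17.5 + 8.9 + 13.3 + 7.6 + 17.9) / 8 = 92.3000 / 8 = 11.5375
UCL_R = D₄·R̄ = 1.924 × 11.5375 = 22.1981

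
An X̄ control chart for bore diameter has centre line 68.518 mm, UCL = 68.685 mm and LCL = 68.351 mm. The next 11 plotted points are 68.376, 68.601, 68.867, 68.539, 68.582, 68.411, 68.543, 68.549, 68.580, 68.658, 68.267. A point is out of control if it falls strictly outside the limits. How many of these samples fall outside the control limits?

2

Compare each point to [68.351, 68.685]: sample 3 = 68.867 > UCL; sample 11 = 68.267 < LCL.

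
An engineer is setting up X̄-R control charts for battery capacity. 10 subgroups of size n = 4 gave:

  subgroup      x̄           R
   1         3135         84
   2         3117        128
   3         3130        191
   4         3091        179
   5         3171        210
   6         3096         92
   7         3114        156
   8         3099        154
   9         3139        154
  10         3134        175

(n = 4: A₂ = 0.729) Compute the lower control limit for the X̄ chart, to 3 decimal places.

3011.573

X̄̄ = (3135 + 3117 + 3130 + 3091 + 3171 + 3096 + 3114 + 3099 + 3139 + 3134) / 10 = 31226.0000 / 10 = 3122.6000
R̄ = (84 + 128 + 191 + 179 + 210 + 92 + 156 + 154 + 154 + 175) / 10 = 1523.0000 / 10 = 152.3000
LCL = X̄̄ − A₂·R̄ = 3122.6000 − 0.729 × 152.3000 = 3011.5733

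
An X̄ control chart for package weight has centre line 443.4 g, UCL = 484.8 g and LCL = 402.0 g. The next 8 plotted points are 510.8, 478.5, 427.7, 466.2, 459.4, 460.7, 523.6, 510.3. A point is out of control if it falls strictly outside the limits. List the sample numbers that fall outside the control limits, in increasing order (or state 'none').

Compare each point to [402.0, 484.8]: sample 1 = 510.8 > UCL; sample 7 = 523.6 > UCL; sample 8 = 510.3 > UCL.

1, 7, 8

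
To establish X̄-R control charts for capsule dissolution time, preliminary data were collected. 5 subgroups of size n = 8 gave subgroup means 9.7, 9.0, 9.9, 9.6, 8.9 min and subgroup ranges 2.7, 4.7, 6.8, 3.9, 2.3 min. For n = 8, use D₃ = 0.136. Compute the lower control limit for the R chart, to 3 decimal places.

0.555

R̄ = (2.7 + 4.7 + 6.8 + 3.9 + 2.3) / 5 = 20.4000 / 5 = 4.0800
LCL_R = D₃·R̄ = 0.136 × 4.0800 = 0.5549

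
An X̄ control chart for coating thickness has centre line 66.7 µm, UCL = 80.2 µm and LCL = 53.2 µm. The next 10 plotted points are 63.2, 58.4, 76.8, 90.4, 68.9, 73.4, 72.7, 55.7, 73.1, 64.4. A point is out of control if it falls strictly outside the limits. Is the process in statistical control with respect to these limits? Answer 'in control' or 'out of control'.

out of control

Compare each point to [53.2, 80.2]: sample 4 = 90.4 > UCL.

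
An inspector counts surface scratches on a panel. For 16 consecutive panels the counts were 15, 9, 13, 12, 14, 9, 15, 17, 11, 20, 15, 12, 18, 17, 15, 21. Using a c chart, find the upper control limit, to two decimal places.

26.01

c̄ = (15 + 9 + 13 + 12 + 14 + 9 + 15 + 17 + 11 + 20 + 15 + 12 + 18 + 17 + 15 + 21) / 16 = 233 / 16 = 14.5625
UCL = c̄ + 3√c̄ = 14.5625 + 3 × √14.5625 = 14.5625 + 3 × 3.8161 = 26.0108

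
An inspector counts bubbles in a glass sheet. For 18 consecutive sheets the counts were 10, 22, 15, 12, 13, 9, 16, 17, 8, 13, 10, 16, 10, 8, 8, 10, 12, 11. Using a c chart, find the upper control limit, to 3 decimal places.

c̄ = (10 + 22 + 15 + 12 + 13 + 9 + 16 + 17 + 8 + 13 + 10 + 16 + 10 + 8 + 8 + 10 + 12 + 11) / 18 = 220 / 18 = 12.2222
UCL = c̄ + 3√c̄ = 12.2222 + 3 × √12.2222 = 12.2222 + 3 × 3.4960 = 22.7103

22.710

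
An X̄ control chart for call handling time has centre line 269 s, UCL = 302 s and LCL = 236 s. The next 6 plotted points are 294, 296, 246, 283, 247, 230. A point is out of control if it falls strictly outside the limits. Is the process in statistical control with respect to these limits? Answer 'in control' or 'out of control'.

out of control

Compare each point to [236, 302]: sample 6 = 230 < LCL.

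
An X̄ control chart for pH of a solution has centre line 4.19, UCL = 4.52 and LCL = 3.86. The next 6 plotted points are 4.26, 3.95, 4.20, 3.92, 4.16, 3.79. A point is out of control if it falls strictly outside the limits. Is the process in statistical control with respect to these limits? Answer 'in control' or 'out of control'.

Compare each point to [3.86, 4.52]: sample 6 = 3.79 < LCL.

out of control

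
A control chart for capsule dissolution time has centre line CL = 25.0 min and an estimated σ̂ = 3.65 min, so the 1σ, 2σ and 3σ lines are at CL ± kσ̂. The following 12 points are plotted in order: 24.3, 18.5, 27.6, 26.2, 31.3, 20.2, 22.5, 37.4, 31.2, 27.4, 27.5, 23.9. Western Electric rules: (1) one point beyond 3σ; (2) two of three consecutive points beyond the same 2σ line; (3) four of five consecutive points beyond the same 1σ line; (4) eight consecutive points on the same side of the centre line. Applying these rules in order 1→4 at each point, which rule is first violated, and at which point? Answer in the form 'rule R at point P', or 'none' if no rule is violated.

rule 1 at point 8

Zone of each point (C = within 1σ̂, B = 1σ̂–2σ̂, A = 2σ̂–3σ̂, * = beyond 3σ̂; sign = side of CL): 1:-C, 2:-B, 3:+C, 4:+C, 5:+B, 6:-B, 7:-C, 8:+*, 9:+B, 10:+C, 11:+C, 12:-C
Rule 1 (one point beyond the 3σ limits) is satisfied at point 8.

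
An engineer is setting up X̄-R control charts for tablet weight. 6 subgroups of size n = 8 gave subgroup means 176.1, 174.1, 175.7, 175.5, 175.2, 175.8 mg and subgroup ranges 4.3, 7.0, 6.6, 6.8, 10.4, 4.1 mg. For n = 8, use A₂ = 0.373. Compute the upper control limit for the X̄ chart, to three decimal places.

177.837

X̄̄ = (176.1 + 174.1 + 175.7 + 175.5 + 175.2 + 175.8) / 6 = 1052.4000 / 6 = 175.4000
R̄ = (4.3 + 7.0 + 6.6 + 6.8 + 10.4 + 4.1) / 6 = 39.2000 / 6 = 6.5333
UCL = X̄̄ + A₂·R̄ = 175.4000 + 0.373 × 6.5333 = 177.8369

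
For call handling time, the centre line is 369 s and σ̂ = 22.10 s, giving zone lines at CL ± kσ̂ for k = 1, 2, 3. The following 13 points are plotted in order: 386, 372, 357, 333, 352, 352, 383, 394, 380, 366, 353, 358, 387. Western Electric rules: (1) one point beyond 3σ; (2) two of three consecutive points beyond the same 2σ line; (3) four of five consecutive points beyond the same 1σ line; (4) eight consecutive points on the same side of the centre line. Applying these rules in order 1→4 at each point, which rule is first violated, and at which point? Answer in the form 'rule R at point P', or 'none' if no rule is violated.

none

Zone of each point (C = within 1σ̂, B = 1σ̂–2σ̂, A = 2σ̂–3σ̂, * = beyond 3σ̂; sign = side of CL): 1:+C, 2:+C, 3:-C, 4:-B, 5:-C, 6:-C, 7:+C, 8:+B, 9:+C, 10:-C, 11:-C, 12:-C, 13:+C
No rule fires across all 13 points.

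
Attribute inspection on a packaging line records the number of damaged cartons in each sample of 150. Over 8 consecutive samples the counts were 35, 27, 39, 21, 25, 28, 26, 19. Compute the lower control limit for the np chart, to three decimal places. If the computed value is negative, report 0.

p̄ = Σdᵢ / (k·n) = 220 / (8 × 150) = 0.18333
LCL = np̄ − 3·√(np̄(1−p̄)) = 27.5000 − 3 × 4.7390 = 13.2829

13.283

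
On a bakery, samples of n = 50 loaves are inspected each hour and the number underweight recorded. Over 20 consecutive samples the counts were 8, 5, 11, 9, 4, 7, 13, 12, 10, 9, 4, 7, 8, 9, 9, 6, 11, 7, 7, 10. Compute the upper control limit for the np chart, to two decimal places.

p̄ = Σdᵢ / (k·n) = 166 / (20 × 50) = 0.16600
UCL = np̄ + 3·√(np̄(1−p̄)) = 8.3000 + 3 × √(8.3000×0.83400) = 8.3000 + 3 × 2.6310 = 16.1930

16.19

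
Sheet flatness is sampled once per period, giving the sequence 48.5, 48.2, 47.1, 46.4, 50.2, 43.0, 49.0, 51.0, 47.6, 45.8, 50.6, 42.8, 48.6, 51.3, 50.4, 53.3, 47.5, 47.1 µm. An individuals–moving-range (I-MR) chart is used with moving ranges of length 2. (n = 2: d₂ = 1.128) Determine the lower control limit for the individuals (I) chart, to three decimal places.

39.264

X̄ = (48.5 + 48.2 + 47.1 + 46.4 + 50.2 + 43.0 + 49.0 + 51.0 + 47.6 + 45.8 + 50.6 + 42.8 + 48.6 + 51.3 + 50.4 + 53.3 + 47.5 + 47.1) / 18 = 48.2444
Moving ranges: 0.3, 1.1, 0.7, 3.8, 7.2, 6.0, 2.0, 3.4, 1.8, 4.8, 7.8, 5.8, 2.7, 0.9, 2.9, 5.8, 0.4; M̄R̄ = 57.4000 / 17 = 3.3765
LCL = X̄ − 3·M̄R̄/d₂ = 48.2444 − 3 × 3.3765 / 1.128 = 39.2645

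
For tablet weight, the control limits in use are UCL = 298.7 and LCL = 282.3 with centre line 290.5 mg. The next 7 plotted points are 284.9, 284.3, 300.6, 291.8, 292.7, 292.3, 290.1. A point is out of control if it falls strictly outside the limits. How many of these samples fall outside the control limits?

1

Compare each point to [282.3, 298.7]: sample 3 = 300.6 > UCL.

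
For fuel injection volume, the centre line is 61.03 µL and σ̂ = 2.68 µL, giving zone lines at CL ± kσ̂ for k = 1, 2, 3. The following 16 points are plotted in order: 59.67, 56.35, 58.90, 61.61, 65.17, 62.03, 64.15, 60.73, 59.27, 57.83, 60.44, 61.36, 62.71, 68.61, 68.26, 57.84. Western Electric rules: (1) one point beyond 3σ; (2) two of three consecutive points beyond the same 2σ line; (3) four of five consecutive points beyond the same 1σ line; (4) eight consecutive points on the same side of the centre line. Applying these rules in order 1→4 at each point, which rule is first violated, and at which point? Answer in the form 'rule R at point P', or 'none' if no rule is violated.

rule 2 at point 15

Zone of each point (C = within 1σ̂, B = 1σ̂–2σ̂, A = 2σ̂–3σ̂, * = beyond 3σ̂; sign = side of CL): 1:-C, 2:-B, 3:-C, 4:+C, 5:+B, 6:+C, 7:+B, 8:-C, 9:-C, 10:-B, 11:-C, 12:+C, 13:+C, 14:+A, 15:+A, 16:-B
Rule 2 (two of three consecutive points beyond the same 2σ limit) is satisfied at point 15.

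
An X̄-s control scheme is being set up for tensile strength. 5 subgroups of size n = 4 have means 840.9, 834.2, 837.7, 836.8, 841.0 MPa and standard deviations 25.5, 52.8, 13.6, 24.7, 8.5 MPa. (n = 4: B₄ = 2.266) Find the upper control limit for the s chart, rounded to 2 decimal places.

56.70

s̄ = (25.5 + 52.8 + 13.6 + 24.7 + 8.5) / 5 = 25.0200
UCL_s = B₄·s̄ = 2.266 × 25.0200 = 56.6953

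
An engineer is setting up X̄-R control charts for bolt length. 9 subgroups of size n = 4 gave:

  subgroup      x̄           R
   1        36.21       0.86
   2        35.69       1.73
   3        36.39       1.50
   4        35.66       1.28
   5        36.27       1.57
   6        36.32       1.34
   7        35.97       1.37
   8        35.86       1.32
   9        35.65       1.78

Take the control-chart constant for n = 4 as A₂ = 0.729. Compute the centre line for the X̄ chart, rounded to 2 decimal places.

36.00

X̄̄ = (36.21 + 35.69 + 36.39 + 35.66 + 36.27 + 36.32 + 35.97 + 35.86 + 35.65) / 9 = 324.0200 / 9 = 36.0022
CL = X̄̄ = 36.0022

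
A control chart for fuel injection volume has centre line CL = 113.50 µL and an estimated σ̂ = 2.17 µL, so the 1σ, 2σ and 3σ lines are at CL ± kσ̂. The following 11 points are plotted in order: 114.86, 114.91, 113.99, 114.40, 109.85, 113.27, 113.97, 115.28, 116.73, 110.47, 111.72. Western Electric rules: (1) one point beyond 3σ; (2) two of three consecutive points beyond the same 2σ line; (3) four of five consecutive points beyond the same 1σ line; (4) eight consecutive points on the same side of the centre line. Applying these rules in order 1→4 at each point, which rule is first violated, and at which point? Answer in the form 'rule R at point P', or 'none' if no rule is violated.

none

Zone of each point (C = within 1σ̂, B = 1σ̂–2σ̂, A = 2σ̂–3σ̂, * = beyond 3σ̂; sign = side of CL): 1:+C, 2:+C, 3:+C, 4:+C, 5:-B, 6:-C, 7:+C, 8:+C, 9:+B, 10:-B, 11:-C
No rule fires across all 11 points.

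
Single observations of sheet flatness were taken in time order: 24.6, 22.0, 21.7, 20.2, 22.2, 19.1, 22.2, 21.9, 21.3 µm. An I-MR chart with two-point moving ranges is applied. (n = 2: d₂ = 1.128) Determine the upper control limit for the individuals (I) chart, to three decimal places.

26.177

X̄ = (24.6 + 22.0 + 21.7 + 20.2 + 22.2 + 19.1 + 22.2 + 21.9 + 21.3) / 9 = 21.6889
Moving ranges: 2.6, 0.3, 1.5, 2.0, 3.1, 3.1, 0.3, 0.6; M̄R̄ = 13.5000 / 8 = 1.6875
UCL = X̄ + 3·M̄R̄/d₂ = 21.6889 + 3 × 1.6875 / 1.128 = 26.1769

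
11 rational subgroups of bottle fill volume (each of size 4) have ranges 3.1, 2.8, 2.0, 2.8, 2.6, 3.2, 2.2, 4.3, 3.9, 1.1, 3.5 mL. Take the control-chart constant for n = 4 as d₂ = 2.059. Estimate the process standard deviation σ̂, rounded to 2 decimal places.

1.39

R̄ = (3.1 + 2.8 + 2.0 + 2.8 + 2.6 + 3.2 + 2.2 + 4.3 + 3.9 + 1.1 + 3.5) / 11 = 2.8636
σ̂ = R̄ / d₂ = 2.8636 / 2.059 = 1.3908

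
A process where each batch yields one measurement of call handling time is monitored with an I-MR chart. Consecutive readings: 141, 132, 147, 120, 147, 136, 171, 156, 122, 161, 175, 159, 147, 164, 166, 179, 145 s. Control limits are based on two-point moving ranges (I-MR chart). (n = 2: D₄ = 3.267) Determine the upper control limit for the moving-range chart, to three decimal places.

Moving ranges: 9, 15, 27, 27, 11, 35, 15, 34, 39, 14, 16, 12, 17, 2, 13, 34; M̄R̄ = 320.0000 / 16 = 20.0000
UCL_MR = D₄·M̄R̄ = 3.267 × 20.0000 = 65.3400

65.340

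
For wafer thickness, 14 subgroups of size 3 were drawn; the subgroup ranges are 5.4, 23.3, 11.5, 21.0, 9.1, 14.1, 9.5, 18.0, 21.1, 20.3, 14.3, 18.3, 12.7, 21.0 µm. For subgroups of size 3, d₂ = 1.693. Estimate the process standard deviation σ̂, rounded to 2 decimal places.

9.27

R̄ = (5.4 + 23.3 + 11.5 + 21.0 + 9.1 + 14.1 + 9.5 + 18.0 + 21.1 + 20.3 + 14.3 + 18.3 + 12.7 + 21.0) / 14 = 15.6857
σ̂ = R̄ / d₂ = 15.6857 / 1.693 = 9.2650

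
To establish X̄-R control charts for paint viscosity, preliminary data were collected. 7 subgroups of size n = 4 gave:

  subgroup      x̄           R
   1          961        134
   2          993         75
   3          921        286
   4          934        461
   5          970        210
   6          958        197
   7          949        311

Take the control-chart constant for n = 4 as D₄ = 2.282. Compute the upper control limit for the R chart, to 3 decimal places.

545.724

R̄ = (134 + 75 + 286 + 461 + 210 + 197 + 311) / 7 = 1674.0000 / 7 = 239.1429
UCL_R = D₄·R̄ = 2.282 × 239.1429 = 545.7240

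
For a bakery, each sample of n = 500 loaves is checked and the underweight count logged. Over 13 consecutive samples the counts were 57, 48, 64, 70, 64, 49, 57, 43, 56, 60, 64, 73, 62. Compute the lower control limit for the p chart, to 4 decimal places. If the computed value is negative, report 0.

0.0747

p̄ = Σdᵢ / (k·n) = 767 / (13 × 500) = 0.11800
LCL = p̄ − 3·√(p̄(1−p̄)/n) = 0.11800 − 3 × 0.01443 = 0.07472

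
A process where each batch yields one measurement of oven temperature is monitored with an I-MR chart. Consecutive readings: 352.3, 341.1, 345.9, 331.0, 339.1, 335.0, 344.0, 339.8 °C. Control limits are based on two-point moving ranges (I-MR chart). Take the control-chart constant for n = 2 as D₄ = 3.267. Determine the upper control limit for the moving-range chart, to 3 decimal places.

26.276

Moving ranges: 11.2, 4.8, 14.9, 8.1, 4.1, 9.0, 4.2; M̄R̄ = 56.3000 / 7 = 8.0429
UCL_MR = D₄·M̄R̄ = 3.267 × 8.0429 = 26.2760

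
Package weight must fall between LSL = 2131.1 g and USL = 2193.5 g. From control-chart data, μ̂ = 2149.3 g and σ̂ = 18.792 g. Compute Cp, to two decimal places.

0.55

Cp = (USL − LSL) / (6σ̂) = (2193.5 − 2131.1) / (6 × 18.792) = 62.4000 / 112.7520 = 0.5534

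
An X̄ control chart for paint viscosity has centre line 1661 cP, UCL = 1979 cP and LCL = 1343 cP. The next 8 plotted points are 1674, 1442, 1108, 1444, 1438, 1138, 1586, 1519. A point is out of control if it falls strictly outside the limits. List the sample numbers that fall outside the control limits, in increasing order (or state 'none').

3, 6

Compare each point to [1343, 1979]: sample 3 = 1108 < LCL; sample 6 = 1138 < LCL.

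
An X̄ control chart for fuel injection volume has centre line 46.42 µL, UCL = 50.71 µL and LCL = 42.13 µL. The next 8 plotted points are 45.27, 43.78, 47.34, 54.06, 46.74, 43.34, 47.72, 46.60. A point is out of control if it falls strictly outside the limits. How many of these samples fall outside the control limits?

Compare each point to [42.13, 50.71]: sample 4 = 54.06 > UCL.

1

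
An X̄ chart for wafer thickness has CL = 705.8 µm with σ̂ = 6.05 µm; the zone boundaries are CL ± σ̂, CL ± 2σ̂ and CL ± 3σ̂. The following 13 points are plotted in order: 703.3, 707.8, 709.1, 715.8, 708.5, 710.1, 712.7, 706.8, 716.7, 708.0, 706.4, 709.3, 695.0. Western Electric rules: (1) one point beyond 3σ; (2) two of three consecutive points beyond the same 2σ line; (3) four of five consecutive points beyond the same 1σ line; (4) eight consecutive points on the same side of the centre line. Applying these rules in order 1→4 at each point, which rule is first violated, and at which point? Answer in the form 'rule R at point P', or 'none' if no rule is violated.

Zone of each point (C = within 1σ̂, B = 1σ̂–2σ̂, A = 2σ̂–3σ̂, * = beyond 3σ̂; sign = side of CL): 1:-C, 2:+C, 3:+C, 4:+B, 5:+C, 6:+C, 7:+B, 8:+C, 9:+B, 10:+C, 11:+C, 12:+C, 13:-B
Rule 4 (eight consecutive points on the same side of the centre line) is satisfied at point 9.

rule 4 at point 9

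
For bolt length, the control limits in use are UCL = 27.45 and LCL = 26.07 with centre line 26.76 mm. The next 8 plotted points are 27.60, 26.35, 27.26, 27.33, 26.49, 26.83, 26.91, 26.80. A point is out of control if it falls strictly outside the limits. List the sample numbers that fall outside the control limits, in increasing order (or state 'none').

Compare each point to [26.07, 27.45]: sample 1 = 27.60 > UCL.

1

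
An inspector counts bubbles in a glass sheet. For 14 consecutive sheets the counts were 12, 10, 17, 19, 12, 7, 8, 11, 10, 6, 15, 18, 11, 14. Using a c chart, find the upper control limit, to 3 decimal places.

22.597

c̄ = (12 + 10 + 17 + 19 + 12 + 7 + 8 + 11 + 10 + 6 + 15 + 18 + 11 + 14) / 14 = 170 / 14 = 12.1429
UCL = c̄ + 3√c̄ = 12.1429 + 3 × √12.1429 = 12.1429 + 3 × 3.4847 = 22.5968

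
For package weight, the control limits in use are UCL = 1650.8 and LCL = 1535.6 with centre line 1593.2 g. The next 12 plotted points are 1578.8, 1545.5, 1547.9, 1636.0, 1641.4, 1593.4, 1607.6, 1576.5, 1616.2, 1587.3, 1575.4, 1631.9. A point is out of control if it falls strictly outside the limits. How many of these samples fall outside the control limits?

All 12 points lie within [1535.6, 1650.8].

0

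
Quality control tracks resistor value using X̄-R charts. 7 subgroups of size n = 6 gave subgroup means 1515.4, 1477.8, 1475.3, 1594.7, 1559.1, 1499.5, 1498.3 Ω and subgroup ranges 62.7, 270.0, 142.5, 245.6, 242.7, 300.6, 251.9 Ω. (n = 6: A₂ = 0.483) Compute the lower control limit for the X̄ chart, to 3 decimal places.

X̄̄ = (1515.4 + 1477.8 + 1475.3 + 1594.7 + 1559.1 + 1499.5 + 1498.3) / 7 = 10620.1000 / 7 = 1517.1571
R̄ = (62.7 + 270.0 + 142.5 + 245.6 + 242.7 + 300.6 + 251.9) / 7 = 1516.0000 / 7 = 216.5714
LCL = X̄̄ − A₂·R̄ = 1517.1571 − 0.483 × 216.5714 = 1412.5531

1412.553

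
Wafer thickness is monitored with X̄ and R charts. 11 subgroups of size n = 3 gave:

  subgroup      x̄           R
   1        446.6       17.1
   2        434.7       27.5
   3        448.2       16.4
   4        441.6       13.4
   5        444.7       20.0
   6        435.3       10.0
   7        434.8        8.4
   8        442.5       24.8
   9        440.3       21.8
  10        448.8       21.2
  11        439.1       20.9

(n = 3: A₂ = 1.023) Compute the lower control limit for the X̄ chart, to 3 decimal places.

422.770

X̄̄ = (446.6 + 434.7 + 448.2 + 441.6 + 444.7 + 435.3 + 434.8 + 442.5 + 440.3 + 448.8 + 439.1) / 11 = 4856.6000 / 11 = 441.5091
R̄ = (17.1 + 27.5 + 16.4 + 13.4 + 20.0 + 10.0 + 8.4 + 24.8 + 21.8 + 21.2 + 20.9) / 11 = 201.5000 / 11 = 18.3182
LCL = X̄̄ − A₂·R̄ = 441.5091 − 1.023 × 18.3182 = 422.7696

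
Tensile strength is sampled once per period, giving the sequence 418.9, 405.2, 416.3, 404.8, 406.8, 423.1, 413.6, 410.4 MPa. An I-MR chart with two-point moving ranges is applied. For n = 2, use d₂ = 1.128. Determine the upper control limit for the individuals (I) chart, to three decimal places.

X̄ = (418.9 + 405.2 + 416.3 + 404.8 + 406.8 + 423.1 + 413.6 + 410.4) / 8 = 412.3875
Moving ranges: 13.7, 11.1, 11.5, 2.0, 16.3, 9.5, 3.2; M̄R̄ = 67.3000 / 7 = 9.6143
UCL = X̄ + 3·M̄R̄/d₂ = 412.3875 + 3 × 9.6143 / 1.128 = 437.9574

437.957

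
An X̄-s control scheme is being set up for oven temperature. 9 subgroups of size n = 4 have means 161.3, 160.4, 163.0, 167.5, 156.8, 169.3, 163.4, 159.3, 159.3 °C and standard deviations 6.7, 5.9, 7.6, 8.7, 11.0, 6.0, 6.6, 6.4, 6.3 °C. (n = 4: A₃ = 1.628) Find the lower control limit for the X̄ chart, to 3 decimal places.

X̄̄ = (161.3 + 160.4 + 163.0 + 167.5 + 156.8 + 169.3 + 163.4 + 159.3 + 159.3) / 9 = 162.2556
s̄ = (6.7 + 5.9 + 7.6 + 8.7 + 11.0 + 6.0 + 6.6 + 6.4 + 6.3) / 9 = 7.2444
LCL = X̄̄ − A₃·s̄ = 162.2556 − 1.628 × 7.2444 = 150.4616

150.462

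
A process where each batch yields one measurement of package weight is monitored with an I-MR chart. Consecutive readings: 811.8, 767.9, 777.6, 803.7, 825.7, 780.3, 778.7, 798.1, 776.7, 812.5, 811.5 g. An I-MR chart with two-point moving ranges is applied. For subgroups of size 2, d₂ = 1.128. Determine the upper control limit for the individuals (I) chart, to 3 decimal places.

855.141

X̄ = (811.8 + 767.9 + 777.6 + 803.7 + 825.7 + 780.3 + 778.7 + 798.1 + 776.7 + 812.5 + 811.5) / 11 = 794.9545
Moving ranges: 43.9, 9.7, 26.1, 22.0, 45.4, 1.6, 19.4, 21.4, 35.8, 1.0; M̄R̄ = 226.3000 / 10 = 22.6300
UCL = X̄ + 3·M̄R̄/d₂ = 794.9545 + 3 × 22.6300 / 1.128 = 855.1407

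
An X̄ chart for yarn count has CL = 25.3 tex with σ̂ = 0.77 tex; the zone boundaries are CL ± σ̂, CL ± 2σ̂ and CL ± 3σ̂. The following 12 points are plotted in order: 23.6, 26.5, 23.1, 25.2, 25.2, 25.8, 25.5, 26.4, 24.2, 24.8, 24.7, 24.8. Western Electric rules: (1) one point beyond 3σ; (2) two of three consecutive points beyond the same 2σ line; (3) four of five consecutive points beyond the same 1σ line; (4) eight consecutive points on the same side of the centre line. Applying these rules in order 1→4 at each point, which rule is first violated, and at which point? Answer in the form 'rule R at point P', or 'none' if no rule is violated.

rule 2 at point 3

Zone of each point (C = within 1σ̂, B = 1σ̂–2σ̂, A = 2σ̂–3σ̂, * = beyond 3σ̂; sign = side of CL): 1:-A, 2:+B, 3:-A, 4:-C, 5:-C, 6:+C, 7:+C, 8:+B, 9:-B, 10:-C, 11:-C, 12:-C
Rule 2 (two of three consecutive points beyond the same 2σ limit) is satisfied at point 3.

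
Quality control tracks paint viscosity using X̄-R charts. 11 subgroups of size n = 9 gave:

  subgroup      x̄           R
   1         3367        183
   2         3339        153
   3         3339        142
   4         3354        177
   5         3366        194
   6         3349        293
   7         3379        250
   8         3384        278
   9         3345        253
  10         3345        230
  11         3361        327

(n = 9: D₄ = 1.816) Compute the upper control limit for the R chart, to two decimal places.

R̄ = (183 + 153 + 142 + 177 + 194 + 293 + 250 + 278 + 253 + 230 + 327) / 11 = 2480.0000 / 11 = 225.4545
UCL_R = D₄·R̄ = 1.816 × 225.4545 = 409.4255

409.43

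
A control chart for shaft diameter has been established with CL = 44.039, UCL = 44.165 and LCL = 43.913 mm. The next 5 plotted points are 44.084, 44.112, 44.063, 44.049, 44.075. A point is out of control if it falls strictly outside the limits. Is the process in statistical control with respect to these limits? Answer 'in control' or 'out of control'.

All 5 points lie within [43.913, 44.165].

in control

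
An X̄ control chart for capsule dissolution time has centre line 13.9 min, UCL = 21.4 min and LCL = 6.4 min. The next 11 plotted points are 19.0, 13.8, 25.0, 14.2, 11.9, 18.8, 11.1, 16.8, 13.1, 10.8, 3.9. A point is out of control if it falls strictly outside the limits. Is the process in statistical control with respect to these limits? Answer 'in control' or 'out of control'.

Compare each point to [6.4, 21.4]: sample 3 = 25.0 > UCL; sample 11 = 3.9 < LCL.

out of control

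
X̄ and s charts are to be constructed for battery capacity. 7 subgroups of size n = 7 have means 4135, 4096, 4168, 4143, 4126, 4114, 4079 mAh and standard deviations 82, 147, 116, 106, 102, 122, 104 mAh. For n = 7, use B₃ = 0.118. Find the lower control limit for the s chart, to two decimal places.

s̄ = (82 + 147 + 116 + 106 + 102 + 122 + 104) / 7 = 111.2857
LCL_s = B₃·s̄ = 0.118 × 111.2857 = 13.1317

13.13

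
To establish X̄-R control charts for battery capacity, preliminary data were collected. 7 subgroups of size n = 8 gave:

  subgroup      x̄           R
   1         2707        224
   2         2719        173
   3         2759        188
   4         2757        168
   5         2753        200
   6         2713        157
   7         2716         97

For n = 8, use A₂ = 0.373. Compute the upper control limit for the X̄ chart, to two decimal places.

X̄̄ = (2707 + 2719 + 2759 + 2757 + 2753 + 2713 + 2716) / 7 = 19124.0000 / 7 = 2732.0000
R̄ = (224 + 173 + 188 + 168 + 200 + 157 + 97) / 7 = 1207.0000 / 7 = 172.4286
UCL = X̄̄ + A₂·R̄ = 2732.0000 + 0.373 × 172.4286 = 2796.3159

2796.32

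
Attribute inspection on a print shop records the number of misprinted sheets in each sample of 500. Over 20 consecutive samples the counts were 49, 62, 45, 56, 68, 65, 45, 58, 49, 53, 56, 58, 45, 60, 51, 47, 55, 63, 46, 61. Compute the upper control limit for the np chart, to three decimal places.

75.522

p̄ = Σdᵢ / (k·n) = 1092 / (20 × 500) = 0.10920
UCL = np̄ + 3·√(np̄(1−p̄)) = 54.6000 + 3 × √(54.6000×0.89080) = 54.6000 + 3 × 6.9741 = 75.5222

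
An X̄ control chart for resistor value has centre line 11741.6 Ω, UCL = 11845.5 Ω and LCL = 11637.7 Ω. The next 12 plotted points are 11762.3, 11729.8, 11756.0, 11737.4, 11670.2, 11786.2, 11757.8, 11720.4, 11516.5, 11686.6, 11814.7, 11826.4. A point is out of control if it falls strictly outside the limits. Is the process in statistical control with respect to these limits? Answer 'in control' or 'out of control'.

Compare each point to [11637.7, 11845.5]: sample 9 = 11516.5 < LCL.

out of control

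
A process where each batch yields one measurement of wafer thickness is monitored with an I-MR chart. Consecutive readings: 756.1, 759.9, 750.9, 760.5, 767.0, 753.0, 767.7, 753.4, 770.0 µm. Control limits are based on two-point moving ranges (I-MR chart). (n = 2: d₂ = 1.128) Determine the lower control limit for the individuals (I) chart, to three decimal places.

730.412

X̄ = (756.1 + 759.9 + 750.9 + 760.5 + 767.0 + 753.0 + 767.7 + 753.4 + 770.0) / 9 = 759.8333
Moving ranges: 3.8, 9.0, 9.6, 6.5, 14.0, 14.7, 14.3, 16.6; M̄R̄ = 88.5000 / 8 = 11.0625
LCL = X̄ − 3·M̄R̄/d₂ = 759.8333 − 3 × 11.0625 / 1.128 = 730.4118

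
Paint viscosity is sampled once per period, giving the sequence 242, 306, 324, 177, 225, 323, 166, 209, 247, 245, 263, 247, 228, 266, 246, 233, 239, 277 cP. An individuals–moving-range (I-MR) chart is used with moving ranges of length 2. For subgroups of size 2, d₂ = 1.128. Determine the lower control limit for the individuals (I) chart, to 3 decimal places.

X̄ = (242 + 306 + 324 + 177 + 225 + 323 + 166 + 209 + 247 + 245 + 263 + 247 + 228 + 266 + 246 + 233 + 239 + 277) / 18 = 247.9444
Moving ranges: 64, 18, 147, 48, 98, 157, 43, 38, 2, 18, 16, 19, 38, 20, 13, 6, 38; M̄R̄ = 783.0000 / 17 = 46.0588
LCL = X̄ − 3·M̄R̄/d₂ = 247.9444 − 3 × 46.0588 / 1.128 = 125.4476

125.448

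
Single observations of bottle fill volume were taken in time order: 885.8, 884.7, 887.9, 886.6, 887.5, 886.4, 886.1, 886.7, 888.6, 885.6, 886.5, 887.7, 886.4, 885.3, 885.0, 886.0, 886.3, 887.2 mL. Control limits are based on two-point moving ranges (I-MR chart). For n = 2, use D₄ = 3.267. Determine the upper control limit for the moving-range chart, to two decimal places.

3.92

Moving ranges: 1.1, 3.2, 1.3, 0.9, 1.1, 0.3, 0.6, 1.9, 3.0, 0.9, 1.2, 1.3, 1.1, 0.3, 1.0, 0.3, 0.9; M̄R̄ = 20.4000 / 17 = 1.2000
UCL_MR = D₄·M̄R̄ = 3.267 × 1.2000 = 3.9204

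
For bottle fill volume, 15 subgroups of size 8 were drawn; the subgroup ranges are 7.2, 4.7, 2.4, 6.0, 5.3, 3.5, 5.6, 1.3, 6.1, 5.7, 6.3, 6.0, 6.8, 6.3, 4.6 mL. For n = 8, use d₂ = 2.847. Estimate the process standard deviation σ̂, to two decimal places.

R̄ = (7.2 + 4.7 + 2.4 + 6.0 + 5.3 + 3.5 + 5.6 + 1.3 + 6.1 + 5.7 + 6.3 + 6.0 + 6.8 + 6.3 + 4.6) / 15 = 5.1867
σ̂ = R̄ / d₂ = 5.1867 / 2.847 = 1.8218

1.82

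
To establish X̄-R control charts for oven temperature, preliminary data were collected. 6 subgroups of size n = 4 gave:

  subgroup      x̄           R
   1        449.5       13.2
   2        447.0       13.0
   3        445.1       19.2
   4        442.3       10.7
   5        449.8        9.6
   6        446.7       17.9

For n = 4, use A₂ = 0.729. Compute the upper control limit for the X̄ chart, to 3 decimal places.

456.891

X̄̄ = (449.5 + 447.0 + 445.1 + 442.3 + 449.8 + 446.7) / 6 = 2680.4000 / 6 = 446.7333
R̄ = (13.2 + 13.0 + 19.2 + 10.7 + 9.6 + 17.9) / 6 = 83.6000 / 6 = 13.9333
UCL = X̄̄ + A₂·R̄ = 446.7333 + 0.729 × 13.9333 = 456.8907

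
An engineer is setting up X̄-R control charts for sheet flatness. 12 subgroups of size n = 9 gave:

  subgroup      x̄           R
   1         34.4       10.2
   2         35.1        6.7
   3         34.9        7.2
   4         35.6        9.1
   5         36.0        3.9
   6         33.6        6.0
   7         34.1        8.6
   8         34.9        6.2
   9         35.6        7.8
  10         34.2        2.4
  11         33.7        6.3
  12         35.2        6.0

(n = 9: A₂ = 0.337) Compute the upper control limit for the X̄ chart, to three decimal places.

37.033

X̄̄ = (34.4 + 35.1 + 34.9 + 35.6 + 36.0 + 33.6 + 34.1 + 34.9 + 35.6 + 34.2 + 33.7 + 35.2) / 12 = 417.3000 / 12 = 34.7750
R̄ = (10.2 + 6.7 + 7.2 + 9.1 + 3.9 + 6.0 + 8.6 + 6.2 + 7.8 + 2.4 + 6.3 + 6.0) / 12 = 80.4000 / 12 = 6.7000
UCL = X̄̄ + A₂·R̄ = 34.7750 + 0.337 × 6.7000 = 37.0329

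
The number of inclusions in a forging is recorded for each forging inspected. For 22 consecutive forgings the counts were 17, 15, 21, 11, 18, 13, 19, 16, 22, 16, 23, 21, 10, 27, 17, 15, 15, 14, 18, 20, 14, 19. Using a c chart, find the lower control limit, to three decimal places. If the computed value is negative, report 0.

4.834

c̄ = (17 + 15 + 21 + 11 + 18 + 13 + 19 + 16 + 22 + 16 + 23 + 21 + 10 + 27 + 17 + 15 + 15 + 14 + 18 + 20 + 14 + 19) / 22 = 381 / 22 = 17.3182
LCL = c̄ − 3√c̄ = 17.3182 − 3 × 4.1615 = 4.8336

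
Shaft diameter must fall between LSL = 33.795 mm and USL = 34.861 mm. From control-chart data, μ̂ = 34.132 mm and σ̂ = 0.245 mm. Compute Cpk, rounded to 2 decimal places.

0.46

Cpu = (USL − μ̂) / (3σ̂) = (34.861 − 34.132) / (3 × 0.245) = 0.9918; Cpl = (μ̂ − LSL) / (3σ̂) = (34.132 − 33.795) / (3 × 0.245) = 0.4585; Cpk = min(Cpu, Cpl) = 0.4585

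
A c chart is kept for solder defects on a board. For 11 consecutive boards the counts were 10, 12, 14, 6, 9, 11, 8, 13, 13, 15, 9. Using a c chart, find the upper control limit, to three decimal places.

c̄ = (10 + 12 + 14 + 6 + 9 + 11 + 8 + 13 + 13 + 15 + 9) / 11 = 120 / 11 = 10.9091
UCL = c̄ + 3√c̄ = 10.9091 + 3 × √10.9091 = 10.9091 + 3 × 3.3029 = 20.8178

20.818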